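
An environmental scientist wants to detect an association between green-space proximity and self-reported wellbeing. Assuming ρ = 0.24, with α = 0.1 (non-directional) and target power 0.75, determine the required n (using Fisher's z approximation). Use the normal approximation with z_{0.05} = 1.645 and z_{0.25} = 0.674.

n = 93

Fisher's z: C = ½·ln((1+r)/(1−r)) = ½·ln(1.6316) = 0.2448.
n = ((z_{α/2} + z_β)/C)² + 3.
(1.645 + 0.674) / 0.2448 = 2.319 / 0.2448 = 9.473.
n = 9.473² + 3 = 89.74 + 3 = 92.7.
Round up.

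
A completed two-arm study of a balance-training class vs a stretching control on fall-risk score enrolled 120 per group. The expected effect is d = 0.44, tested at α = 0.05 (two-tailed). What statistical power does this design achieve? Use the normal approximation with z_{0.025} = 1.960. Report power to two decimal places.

power ≈ 0.93

For two equal groups, power = Φ(d·√(n/2) − z_{α/2}).
d·√(n/2) = 0.44 × √(120/2) = 0.44 × 7.746 = 3.408.
z_β = 3.408 − 1.960 = 1.448.
Power = Φ(1.448) = 0.926.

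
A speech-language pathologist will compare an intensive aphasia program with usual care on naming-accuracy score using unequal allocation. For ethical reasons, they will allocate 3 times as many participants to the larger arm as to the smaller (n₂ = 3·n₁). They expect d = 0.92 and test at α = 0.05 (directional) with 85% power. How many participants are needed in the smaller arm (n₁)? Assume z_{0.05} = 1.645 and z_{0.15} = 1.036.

With allocation ratio k = n₂/n₁ = 3, Var(x̄₁−x̄₂) = σ²(1/n₁ + 1/(k·n₁)) = σ²·(k+1)/(k·n₁).
So n₁ = (1 + 1/k)·((z_{α} + z_β)/d)² = 1.333 × (2.681/0.92)².
n₁ = 1.333 × 8.49 = 11.3.
Round up: n₁ = 12, giving n₂ = 3 × 12 = 36.

n₁ = 12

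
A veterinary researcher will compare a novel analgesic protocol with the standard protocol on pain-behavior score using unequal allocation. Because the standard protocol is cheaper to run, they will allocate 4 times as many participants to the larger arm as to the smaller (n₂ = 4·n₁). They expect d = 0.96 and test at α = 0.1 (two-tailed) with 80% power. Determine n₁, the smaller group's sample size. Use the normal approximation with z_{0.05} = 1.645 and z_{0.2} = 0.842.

With allocation ratio k = n₂/n₁ = 4, Var(x̄₁−x̄₂) = σ²(1/n₁ + 1/(k·n₁)) = σ²·(k+1)/(k·n₁).
So n₁ = (1 + 1/k)·((z_{α/2} + z_β)/d)² = 1.250 × (2.487/0.96)².
n₁ = 1.250 × 6.71 = 8.4.
Round up: n₁ = 9, giving n₂ = 4 × 9 = 36.

n₁ = 9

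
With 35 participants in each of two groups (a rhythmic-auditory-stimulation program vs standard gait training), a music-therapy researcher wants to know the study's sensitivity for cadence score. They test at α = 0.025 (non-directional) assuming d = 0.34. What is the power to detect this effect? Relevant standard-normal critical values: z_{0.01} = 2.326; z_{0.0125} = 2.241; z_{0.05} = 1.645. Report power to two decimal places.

For two equal groups, power = Φ(d·√(n/2) − z_{α/2}).
d·√(n/2) = 0.34 × √(35/2) = 0.34 × 4.183 = 1.422.
z_β = 1.422 − 2.241 = -0.819.
Power = Φ(-0.819) = 0.206.

power ≈ 0.21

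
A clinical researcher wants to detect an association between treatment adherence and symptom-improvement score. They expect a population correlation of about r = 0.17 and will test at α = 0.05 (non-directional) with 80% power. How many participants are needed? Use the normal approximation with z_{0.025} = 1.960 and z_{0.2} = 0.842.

Fisher's z: C = ½·ln((1+r)/(1−r)) = ½·ln(1.4096) = 0.1717.
n = ((z_{α/2} + z_β)/C)² + 3.
(1.960 + 0.842) / 0.1717 = 2.802 / 0.1717 = 16.319.
n = 16.319² + 3 = 266.32 + 3 = 269.3.
Round up.

n = 270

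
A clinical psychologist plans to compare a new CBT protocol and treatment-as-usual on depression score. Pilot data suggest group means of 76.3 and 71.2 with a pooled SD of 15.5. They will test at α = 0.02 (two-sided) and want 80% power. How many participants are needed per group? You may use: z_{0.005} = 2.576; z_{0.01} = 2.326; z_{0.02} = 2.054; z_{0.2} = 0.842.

n = 186 per group

Cohen's d = |M₁ − M₂| / SD_pooled = |76.3 − 71.2| / 15.5 = 5.1 / 15.5 = 0.329.
For two independent groups with equal n: n = 2·((z_{α/2} + z_β) / d)².
z_{α/2} + z_β = 2.326 + 0.842 = 3.168.
n = 2 × (3.168 / 0.329)² = 2 × 9.629² = 2 × 92.72 = 185.4.
Round up to the next whole participant.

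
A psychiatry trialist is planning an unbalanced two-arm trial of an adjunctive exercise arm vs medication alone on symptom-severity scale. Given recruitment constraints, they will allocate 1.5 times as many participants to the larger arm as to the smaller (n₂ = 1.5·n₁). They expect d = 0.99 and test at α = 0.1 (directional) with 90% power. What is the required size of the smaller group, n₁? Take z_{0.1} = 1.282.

With allocation ratio k = n₂/n₁ = 1.5, Var(x̄₁−x̄₂) = σ²(1/n₁ + 1/(k·n₁)) = σ²·(k+1)/(k·n₁).
So n₁ = (1 + 1/k)·((z_{α} + z_β)/d)² = 1.667 × (2.564/0.99)².
n₁ = 1.667 × 6.71 = 11.2.
Round up: n₁ = 12, giving n₂ = 1.5 × 12 = 18.

n₁ = 12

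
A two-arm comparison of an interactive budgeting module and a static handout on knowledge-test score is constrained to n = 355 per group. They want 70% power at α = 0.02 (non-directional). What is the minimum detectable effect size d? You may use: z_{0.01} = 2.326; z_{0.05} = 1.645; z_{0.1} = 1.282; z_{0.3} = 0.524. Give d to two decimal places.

d_min ≈ 0.21

For two independent groups of n = 355 each: d_min = (z_{α/2} + z_β)·√(2/n).
z-sum = 2.326 + 0.524 = 2.850.
d_min = 2.850 × √(2/355) = 2.850 × 0.0751 = 0.214.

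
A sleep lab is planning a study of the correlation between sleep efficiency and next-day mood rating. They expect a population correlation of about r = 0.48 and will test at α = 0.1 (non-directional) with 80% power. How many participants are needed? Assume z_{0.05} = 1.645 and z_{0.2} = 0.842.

n = 26

Fisher's z: C = ½·ln((1+r)/(1−r)) = ½·ln(2.8462) = 0.5230.
n = ((z_{α/2} + z_β)/C)² + 3.
(1.645 + 0.842) / 0.5230 = 2.487 / 0.5230 = 4.755.
n = 4.755² + 3 = 22.61 + 3 = 25.6.
Round up.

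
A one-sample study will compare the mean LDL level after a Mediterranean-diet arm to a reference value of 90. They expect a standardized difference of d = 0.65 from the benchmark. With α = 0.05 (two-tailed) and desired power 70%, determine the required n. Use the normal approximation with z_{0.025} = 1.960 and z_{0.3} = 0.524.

n = 15

For a one-sample test: n = ((z_{α/2} + z_β) / d)².
z_{α/2} + z_β = 1.960 + 0.524 = 2.484.
n = (2.484 / 0.65)² = 3.822² = 14.60.
Round up.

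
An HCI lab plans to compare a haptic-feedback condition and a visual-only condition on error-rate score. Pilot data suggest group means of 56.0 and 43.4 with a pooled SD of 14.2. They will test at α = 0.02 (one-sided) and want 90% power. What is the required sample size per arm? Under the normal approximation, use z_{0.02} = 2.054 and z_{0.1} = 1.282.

n = 29 per group

Cohen's d = |M₁ − M₂| / SD_pooled = |56.0 − 43.4| / 14.2 = 12.6 / 14.2 = 0.887.
For two independent groups with equal n: n = 2·((z_{α} + z_β) / d)².
z_{α} + z_β = 2.054 + 1.282 = 3.336.
n = 2 × (3.336 / 0.887)² = 2 × 3.761² = 2 × 14.15 = 28.3.
Round up to the next whole participant.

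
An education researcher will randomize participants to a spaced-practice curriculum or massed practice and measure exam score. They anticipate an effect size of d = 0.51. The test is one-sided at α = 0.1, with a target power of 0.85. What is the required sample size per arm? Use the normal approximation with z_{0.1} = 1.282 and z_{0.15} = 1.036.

n = 42 per group

For two independent groups with equal n: n = 2·((z_{α} + z_β) / d)².
z_{α} + z_β = 1.282 + 1.036 = 2.318.
n = 2 × (2.318 / 0.51)² = 2 × 4.545² = 2 × 20.66 = 41.3.
Round up to the next whole participant.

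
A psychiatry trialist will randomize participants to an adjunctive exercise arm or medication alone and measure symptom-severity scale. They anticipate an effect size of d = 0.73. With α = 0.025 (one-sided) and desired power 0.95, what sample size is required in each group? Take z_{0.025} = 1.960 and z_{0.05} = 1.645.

n = 49 per group

For two independent groups with equal n: n = 2·((z_{α} + z_β) / d)².
z_{α} + z_β = 1.960 + 1.645 = 3.605.
n = 2 × (3.605 / 0.73)² = 2 × 4.938² = 2 × 24.39 = 48.8.
Round up to the next whole participant.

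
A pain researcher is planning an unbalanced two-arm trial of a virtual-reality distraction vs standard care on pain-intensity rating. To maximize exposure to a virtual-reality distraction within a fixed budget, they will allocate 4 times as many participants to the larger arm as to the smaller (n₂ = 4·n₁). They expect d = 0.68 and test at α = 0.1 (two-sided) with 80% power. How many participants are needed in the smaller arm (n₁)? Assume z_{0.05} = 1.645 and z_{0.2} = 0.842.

n₁ = 17

With allocation ratio k = n₂/n₁ = 4, Var(x̄₁−x̄₂) = σ²(1/n₁ + 1/(k·n₁)) = σ²·(k+1)/(k·n₁).
So n₁ = (1 + 1/k)·((z_{α/2} + z_β)/d)² = 1.250 × (2.487/0.68)².
n₁ = 1.250 × 13.38 = 16.7.
Round up: n₁ = 17, giving n₂ = 4 × 17 = 68.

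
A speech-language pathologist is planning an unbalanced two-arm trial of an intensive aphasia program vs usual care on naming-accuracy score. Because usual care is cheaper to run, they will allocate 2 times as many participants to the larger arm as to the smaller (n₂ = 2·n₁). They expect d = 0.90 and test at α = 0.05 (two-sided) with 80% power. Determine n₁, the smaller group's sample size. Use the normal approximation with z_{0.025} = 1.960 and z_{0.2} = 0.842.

With allocation ratio k = n₂/n₁ = 2, Var(x̄₁−x̄₂) = σ²(1/n₁ + 1/(k·n₁)) = σ²·(k+1)/(k·n₁).
So n₁ = (1 + 1/k)·((z_{α/2} + z_β)/d)² = 1.500 × (2.802/0.90)².
n₁ = 1.500 × 9.69 = 14.5.
Round up: n₁ = 15, giving n₂ = 2 × 15 = 30.

n₁ = 15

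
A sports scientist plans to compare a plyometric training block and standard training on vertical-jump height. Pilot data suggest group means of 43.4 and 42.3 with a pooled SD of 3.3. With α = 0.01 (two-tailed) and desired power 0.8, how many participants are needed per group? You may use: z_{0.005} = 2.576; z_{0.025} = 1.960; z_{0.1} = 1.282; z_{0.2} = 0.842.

Cohen's d = |M₁ − M₂| / SD_pooled = |43.4 − 42.3| / 3.3 = 1.1 / 3.3 = 0.333.
For two independent groups with equal n: n = 2·((z_{α/2} + z_β) / d)².
z_{α/2} + z_β = 2.576 + 0.842 = 3.418.
n = 2 × (3.418 / 0.333)² = 2 × 10.264² = 2 × 105.36 = 210.7.
Round up to the next whole participant.

n = 211 per group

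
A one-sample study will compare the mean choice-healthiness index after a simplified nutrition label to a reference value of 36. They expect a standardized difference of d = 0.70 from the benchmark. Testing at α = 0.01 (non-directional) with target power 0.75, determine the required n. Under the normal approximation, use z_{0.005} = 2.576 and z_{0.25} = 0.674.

n = 22

For a one-sample test: n = ((z_{α/2} + z_β) / d)².
z_{α/2} + z_β = 2.576 + 0.674 = 3.250.
n = (3.250 / 0.70)² = 4.643² = 21.56.
Round up.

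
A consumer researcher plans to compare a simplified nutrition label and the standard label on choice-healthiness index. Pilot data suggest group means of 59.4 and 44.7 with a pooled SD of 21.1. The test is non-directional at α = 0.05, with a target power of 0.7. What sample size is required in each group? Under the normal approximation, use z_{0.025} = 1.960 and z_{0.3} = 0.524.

n = 26 per group

Cohen's d = |M₁ − M₂| / SD_pooled = |59.4 − 44.7| / 21.1 = 14.7 / 21.1 = 0.697.
For two independent groups with equal n: n = 2·((z_{α/2} + z_β) / d)².
z_{α/2} + z_β = 1.960 + 0.524 = 2.484.
n = 2 × (2.484 / 0.697)² = 2 × 3.564² = 2 × 12.70 = 25.4.
Round up to the next whole participant.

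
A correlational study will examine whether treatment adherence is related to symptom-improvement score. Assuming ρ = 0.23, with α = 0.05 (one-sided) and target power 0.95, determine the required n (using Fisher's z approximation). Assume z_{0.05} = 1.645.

n = 201

Fisher's z: C = ½·ln((1+r)/(1−r)) = ½·ln(1.5974) = 0.2342.
n = ((z_{α} + z_β)/C)² + 3.
(1.645 + 1.645) / 0.2342 = 3.290 / 0.2342 = 14.048.
n = 14.048² + 3 = 197.34 + 3 = 200.3.
Round up.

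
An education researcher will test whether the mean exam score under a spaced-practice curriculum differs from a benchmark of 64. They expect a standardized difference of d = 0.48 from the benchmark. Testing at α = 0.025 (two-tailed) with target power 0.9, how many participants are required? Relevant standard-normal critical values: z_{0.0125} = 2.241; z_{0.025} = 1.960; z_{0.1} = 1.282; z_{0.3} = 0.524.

For a one-sample test: n = ((z_{α/2} + z_β) / d)².
z_{α/2} + z_β = 2.241 + 1.282 = 3.523.
n = (3.523 / 0.48)² = 7.340² = 53.87.
Round up.

n = 54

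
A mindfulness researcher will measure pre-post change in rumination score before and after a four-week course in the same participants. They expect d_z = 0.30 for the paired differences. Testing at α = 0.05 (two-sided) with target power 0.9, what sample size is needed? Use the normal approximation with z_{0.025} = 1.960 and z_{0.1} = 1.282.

For a paired (one-sample on differences) test: n = ((z_{α/2} + z_β) / d)².
z_{α/2} + z_β = 1.960 + 1.282 = 3.242.
n = (3.242 / 0.30)² = 10.807² = 116.78.
Round up.

n = 117 pairs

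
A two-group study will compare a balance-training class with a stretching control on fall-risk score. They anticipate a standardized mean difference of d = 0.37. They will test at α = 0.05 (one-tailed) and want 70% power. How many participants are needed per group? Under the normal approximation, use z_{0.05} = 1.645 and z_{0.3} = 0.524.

n = 69 per group

For two independent groups with equal n: n = 2·((z_{α} + z_β) / d)².
z_{α} + z_β = 1.645 + 0.524 = 2.169.
n = 2 × (2.169 / 0.37)² = 2 × 5.862² = 2 × 34.36 = 68.7.
Round up to the next whole participant.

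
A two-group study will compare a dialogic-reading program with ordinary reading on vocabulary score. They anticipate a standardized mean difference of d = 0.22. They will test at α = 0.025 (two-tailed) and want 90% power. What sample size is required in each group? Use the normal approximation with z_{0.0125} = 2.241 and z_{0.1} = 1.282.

For two independent groups with equal n: n = 2·((z_{α/2} + z_β) / d)².
z_{α/2} + z_β = 2.241 + 1.282 = 3.523.
n = 2 × (3.523 / 0.22)² = 2 × 16.014² = 2 × 256.44 = 512.9.
Round up to the next whole participant.

n = 513 per group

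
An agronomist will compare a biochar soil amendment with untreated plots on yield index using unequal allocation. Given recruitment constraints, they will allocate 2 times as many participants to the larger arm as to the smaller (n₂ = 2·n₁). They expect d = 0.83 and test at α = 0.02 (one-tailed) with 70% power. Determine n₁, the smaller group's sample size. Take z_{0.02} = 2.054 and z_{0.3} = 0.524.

With allocation ratio k = n₂/n₁ = 2, Var(x̄₁−x̄₂) = σ²(1/n₁ + 1/(k·n₁)) = σ²·(k+1)/(k·n₁).
So n₁ = (1 + 1/k)·((z_{α} + z_β)/d)² = 1.500 × (2.578/0.83)².
n₁ = 1.500 × 9.65 = 14.5.
Round up: n₁ = 15, giving n₂ = 2 × 15 = 30.

n₁ = 15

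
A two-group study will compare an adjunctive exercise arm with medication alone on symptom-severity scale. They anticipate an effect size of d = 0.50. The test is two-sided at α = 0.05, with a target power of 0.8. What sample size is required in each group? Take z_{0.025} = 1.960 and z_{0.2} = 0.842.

n = 63 per group

For two independent groups with equal n: n = 2·((z_{α/2} + z_β) / d)².
z_{α/2} + z_β = 1.960 + 0.842 = 2.802.
n = 2 × (2.802 / 0.50)² = 2 × 5.604² = 2 × 31.40 = 62.8.
Round up to the next whole participant.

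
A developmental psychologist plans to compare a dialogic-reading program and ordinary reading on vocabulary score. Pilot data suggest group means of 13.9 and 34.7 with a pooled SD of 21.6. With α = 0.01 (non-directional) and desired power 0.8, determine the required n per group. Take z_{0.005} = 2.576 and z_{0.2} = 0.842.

Cohen's d = |M₁ − M₂| / SD_pooled = |13.9 − 34.7| / 21.6 = 20.8 / 21.6 = 0.963.
For two independent groups with equal n: n = 2·((z_{α/2} + z_β) / d)².
z_{α/2} + z_β = 2.576 + 0.842 = 3.418.
n = 2 × (3.418 / 0.963)² = 2 × 3.549² = 2 × 12.60 = 25.2.
Round up to the next whole participant.

n = 26 per group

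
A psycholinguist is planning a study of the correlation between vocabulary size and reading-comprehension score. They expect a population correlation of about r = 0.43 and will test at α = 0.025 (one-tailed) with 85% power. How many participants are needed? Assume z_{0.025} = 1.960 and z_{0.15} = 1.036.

n = 46

Fisher's z: C = ½·ln((1+r)/(1−r)) = ½·ln(2.5088) = 0.4599.
n = ((z_{α} + z_β)/C)² + 3.
(1.960 + 1.036) / 0.4599 = 2.996 / 0.4599 = 6.514.
n = 6.514² + 3 = 42.44 + 3 = 45.4.
Round up.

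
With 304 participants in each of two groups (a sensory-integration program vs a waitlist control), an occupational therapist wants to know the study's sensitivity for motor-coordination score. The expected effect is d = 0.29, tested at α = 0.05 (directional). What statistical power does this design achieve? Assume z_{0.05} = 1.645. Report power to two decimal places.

For two equal groups, power = Φ(d·√(n/2) − z_{α}).
d·√(n/2) = 0.29 × √(304/2) = 0.29 × 12.329 = 3.575.
z_β = 3.575 − 1.645 = 1.930.
Power = Φ(1.930) = 0.973.

power ≈ 0.97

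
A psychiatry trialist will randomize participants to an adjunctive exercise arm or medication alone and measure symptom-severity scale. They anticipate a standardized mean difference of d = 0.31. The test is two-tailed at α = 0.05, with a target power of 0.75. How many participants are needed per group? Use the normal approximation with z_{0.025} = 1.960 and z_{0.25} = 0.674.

For two independent groups with equal n: n = 2·((z_{α/2} + z_β) / d)².
z_{α/2} + z_β = 1.960 + 0.674 = 2.634.
n = 2 × (2.634 / 0.31)² = 2 × 8.497² = 2 × 72.20 = 144.4.
Round up to the next whole participant.

n = 145 per group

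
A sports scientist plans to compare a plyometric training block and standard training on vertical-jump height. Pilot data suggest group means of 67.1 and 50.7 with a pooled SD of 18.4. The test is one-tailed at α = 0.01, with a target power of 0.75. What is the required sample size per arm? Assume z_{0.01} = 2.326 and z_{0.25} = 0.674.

Cohen's d = |M₁ − M₂| / SD_pooled = |67.1 − 50.7| / 18.4 = 16.4 / 18.4 = 0.891.
For two independent groups with equal n: n = 2·((z_{α} + z_β) / d)².
z_{α} + z_β = 2.326 + 0.674 = 3.000.
n = 2 × (3.000 / 0.891)² = 2 × 3.367² = 2 × 11.34 = 22.7.
Round up to the next whole participant.

n = 23 per group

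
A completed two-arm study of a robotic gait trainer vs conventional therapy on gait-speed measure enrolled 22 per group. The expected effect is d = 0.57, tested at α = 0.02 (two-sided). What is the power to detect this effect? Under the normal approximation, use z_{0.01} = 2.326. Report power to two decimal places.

For two equal groups, power = Φ(d·√(n/2) − z_{α/2}).
d·√(n/2) = 0.57 × √(22/2) = 0.57 × 3.317 = 1.890.
z_β = 1.890 − 2.326 = -0.436.
Power = Φ(-0.436) = 0.332.

power ≈ 0.33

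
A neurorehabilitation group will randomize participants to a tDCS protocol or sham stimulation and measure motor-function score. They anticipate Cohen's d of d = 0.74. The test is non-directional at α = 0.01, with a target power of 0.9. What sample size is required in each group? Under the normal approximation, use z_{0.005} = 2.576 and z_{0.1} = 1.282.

For two independent groups with equal n: n = 2·((z_{α/2} + z_β) / d)².
z_{α/2} + z_β = 2.576 + 1.282 = 3.858.
n = 2 × (3.858 / 0.74)² = 2 × 5.214² = 2 × 27.18 = 54.4.
Round up to the next whole participant.

n = 55 per group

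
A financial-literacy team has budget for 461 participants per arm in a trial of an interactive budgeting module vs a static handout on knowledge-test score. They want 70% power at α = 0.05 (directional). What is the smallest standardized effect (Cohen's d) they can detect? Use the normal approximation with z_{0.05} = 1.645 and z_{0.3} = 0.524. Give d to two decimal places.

For two independent groups of n = 461 each: d_min = (z_{α} + z_β)·√(2/n).
z-sum = 1.645 + 0.524 = 2.169.
d_min = 2.169 × √(2/461) = 2.169 × 0.0659 = 0.143.

d_min ≈ 0.14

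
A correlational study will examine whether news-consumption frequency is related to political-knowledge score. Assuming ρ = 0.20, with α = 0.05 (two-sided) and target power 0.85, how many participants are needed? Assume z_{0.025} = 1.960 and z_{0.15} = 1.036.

n = 222

Fisher's z: C = ½·ln((1+r)/(1−r)) = ½·ln(1.5000) = 0.2027.
n = ((z_{α/2} + z_β)/C)² + 3.
(1.960 + 1.036) / 0.2027 = 2.996 / 0.2027 = 14.780.
n = 14.780² + 3 = 218.46 + 3 = 221.5.
Round up.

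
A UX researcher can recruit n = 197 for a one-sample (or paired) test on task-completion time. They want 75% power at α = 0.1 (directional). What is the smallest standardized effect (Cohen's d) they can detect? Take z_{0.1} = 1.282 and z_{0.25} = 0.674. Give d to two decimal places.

d_min ≈ 0.14

For a single sample (or paired design) of n = 197: d_min = (z_{α} + z_β)/√n.
z-sum = 1.282 + 0.674 = 1.956.
d_min = 1.956 / √197 = 1.956 / 14.036 = 0.139.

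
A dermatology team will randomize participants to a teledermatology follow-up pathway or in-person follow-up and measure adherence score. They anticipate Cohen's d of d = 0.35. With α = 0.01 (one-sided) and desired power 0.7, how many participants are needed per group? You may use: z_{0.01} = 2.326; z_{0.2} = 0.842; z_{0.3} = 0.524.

n = 133 per group

For two independent groups with equal n: n = 2·((z_{α} + z_β) / d)².
z_{α} + z_β = 2.326 + 0.524 = 2.850.
n = 2 × (2.850 / 0.35)² = 2 × 8.143² = 2 × 66.31 = 132.6.
Round up to the next whole participant.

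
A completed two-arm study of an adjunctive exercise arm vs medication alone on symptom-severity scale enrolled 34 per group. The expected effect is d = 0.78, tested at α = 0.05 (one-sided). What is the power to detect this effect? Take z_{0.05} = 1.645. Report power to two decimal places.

power ≈ 0.94

For two equal groups, power = Φ(d·√(n/2) − z_{α}).
d·√(n/2) = 0.78 × √(34/2) = 0.78 × 4.123 = 3.216.
z_β = 3.216 − 1.645 = 1.571.
Power = Φ(1.571) = 0.942.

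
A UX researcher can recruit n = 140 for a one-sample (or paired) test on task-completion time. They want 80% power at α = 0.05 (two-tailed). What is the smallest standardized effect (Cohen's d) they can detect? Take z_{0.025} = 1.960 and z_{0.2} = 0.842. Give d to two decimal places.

d_min ≈ 0.24

For a single sample (or paired design) of n = 140: d_min = (z_{α/2} + z_β)/√n.
z-sum = 1.960 + 0.842 = 2.802.
d_min = 2.802 / √140 = 2.802 / 11.832 = 0.237.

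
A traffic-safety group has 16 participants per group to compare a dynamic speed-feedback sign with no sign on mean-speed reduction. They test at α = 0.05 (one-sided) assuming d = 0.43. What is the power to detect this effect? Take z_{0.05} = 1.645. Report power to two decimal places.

For two equal groups, power = Φ(d·√(n/2) − z_{α}).
d·√(n/2) = 0.43 × √(16/2) = 0.43 × 2.828 = 1.216.
z_β = 1.216 − 1.645 = -0.429.
Power = Φ(-0.429) = 0.334.

power ≈ 0.33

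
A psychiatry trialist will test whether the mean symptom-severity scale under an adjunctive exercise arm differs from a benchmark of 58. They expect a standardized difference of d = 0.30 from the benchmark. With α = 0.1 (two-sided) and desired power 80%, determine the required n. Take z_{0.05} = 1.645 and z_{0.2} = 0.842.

For a one-sample test: n = ((z_{α/2} + z_β) / d)².
z_{α/2} + z_β = 1.645 + 0.842 = 2.487.
n = (2.487 / 0.30)² = 8.290² = 68.72.
Round up.

n = 69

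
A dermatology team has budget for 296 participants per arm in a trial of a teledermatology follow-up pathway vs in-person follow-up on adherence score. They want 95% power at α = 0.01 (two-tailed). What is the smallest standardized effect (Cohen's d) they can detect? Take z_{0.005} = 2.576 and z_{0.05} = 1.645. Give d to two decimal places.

d_min ≈ 0.35

For two independent groups of n = 296 each: d_min = (z_{α/2} + z_β)·√(2/n).
z-sum = 2.576 + 1.645 = 4.221.
d_min = 4.221 × √(2/296) = 4.221 × 0.0822 = 0.347.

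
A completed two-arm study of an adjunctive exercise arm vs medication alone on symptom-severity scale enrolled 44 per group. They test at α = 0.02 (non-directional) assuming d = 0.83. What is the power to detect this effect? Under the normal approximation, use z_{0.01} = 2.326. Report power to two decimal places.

For two equal groups, power = Φ(d·√(n/2) − z_{α/2}).
d·√(n/2) = 0.83 × √(44/2) = 0.83 × 4.690 = 3.893.
z_β = 3.893 − 2.326 = 1.567.
Power = Φ(1.567) = 0.941.

power ≈ 0.94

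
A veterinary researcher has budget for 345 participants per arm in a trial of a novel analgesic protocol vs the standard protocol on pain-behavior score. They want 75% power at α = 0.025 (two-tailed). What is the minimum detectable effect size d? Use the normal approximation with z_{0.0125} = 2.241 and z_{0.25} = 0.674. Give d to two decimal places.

For two independent groups of n = 345 each: d_min = (z_{α/2} + z_β)·√(2/n).
z-sum = 2.241 + 0.674 = 2.915.
d_min = 2.915 × √(2/345) = 2.915 × 0.0761 = 0.222.

d_min ≈ 0.22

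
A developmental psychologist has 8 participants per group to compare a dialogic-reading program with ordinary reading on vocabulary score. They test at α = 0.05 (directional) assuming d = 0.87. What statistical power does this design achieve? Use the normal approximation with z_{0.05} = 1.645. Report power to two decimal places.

For two equal groups, power = Φ(d·√(n/2) − z_{α}).
d·√(n/2) = 0.87 × √(8/2) = 0.87 × 2.000 = 1.740.
z_β = 1.740 − 1.645 = 0.095.
Power = Φ(0.095) = 0.538.

power ≈ 0.54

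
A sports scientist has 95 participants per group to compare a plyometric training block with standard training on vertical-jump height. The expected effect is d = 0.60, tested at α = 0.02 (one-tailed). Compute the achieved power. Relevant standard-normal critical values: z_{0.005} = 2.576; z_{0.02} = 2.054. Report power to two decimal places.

For two equal groups, power = Φ(d·√(n/2) − z_{α}).
d·√(n/2) = 0.60 × √(95/2) = 0.60 × 6.892 = 4.135.
z_β = 4.135 − 2.054 = 2.081.
Power = Φ(2.081) = 0.981.

power ≈ 0.98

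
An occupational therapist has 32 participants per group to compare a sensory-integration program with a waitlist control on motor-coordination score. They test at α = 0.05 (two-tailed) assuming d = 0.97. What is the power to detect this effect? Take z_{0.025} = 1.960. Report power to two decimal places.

power ≈ 0.97

For two equal groups, power = Φ(d·√(n/2) − z_{α/2}).
d·√(n/2) = 0.97 × √(32/2) = 0.97 × 4.000 = 3.880.
z_β = 3.880 − 1.960 = 1.920.
Power = Φ(1.920) = 0.973.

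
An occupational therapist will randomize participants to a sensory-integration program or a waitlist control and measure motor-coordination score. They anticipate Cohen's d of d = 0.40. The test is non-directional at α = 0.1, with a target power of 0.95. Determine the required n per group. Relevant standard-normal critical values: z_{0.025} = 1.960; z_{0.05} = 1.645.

n = 136 per group

For two independent groups with equal n: n = 2·((z_{α/2} + z_β) / d)².
z_{α/2} + z_β = 1.645 + 1.645 = 3.290.
n = 2 × (3.290 / 0.40)² = 2 × 8.225² = 2 × 67.65 = 135.3.
Round up to the next whole participant.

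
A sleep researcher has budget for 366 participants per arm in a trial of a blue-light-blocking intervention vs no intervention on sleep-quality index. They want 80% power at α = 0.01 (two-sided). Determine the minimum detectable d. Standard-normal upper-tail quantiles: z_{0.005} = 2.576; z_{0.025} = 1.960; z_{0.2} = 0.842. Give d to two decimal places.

For two independent groups of n = 366 each: d_min = (z_{α/2} + z_β)·√(2/n).
z-sum = 2.576 + 0.842 = 3.418.
d_min = 3.418 × √(2/366) = 3.418 × 0.0739 = 0.253.

d_min ≈ 0.25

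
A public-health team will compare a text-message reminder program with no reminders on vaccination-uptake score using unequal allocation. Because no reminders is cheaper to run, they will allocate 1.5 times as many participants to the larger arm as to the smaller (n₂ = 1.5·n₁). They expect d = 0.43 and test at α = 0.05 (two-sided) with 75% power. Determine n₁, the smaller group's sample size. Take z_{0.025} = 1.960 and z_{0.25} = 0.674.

With allocation ratio k = n₂/n₁ = 1.5, Var(x̄₁−x̄₂) = σ²(1/n₁ + 1/(k·n₁)) = σ²·(k+1)/(k·n₁).
So n₁ = (1 + 1/k)·((z_{α/2} + z_β)/d)² = 1.667 × (2.634/0.43)².
n₁ = 1.667 × 37.52 = 62.5.
Round up: n₁ = 63, giving n₂ = ⌈1.5 × 63⌉ = ⌈94.5⌉ = 95.

n₁ = 63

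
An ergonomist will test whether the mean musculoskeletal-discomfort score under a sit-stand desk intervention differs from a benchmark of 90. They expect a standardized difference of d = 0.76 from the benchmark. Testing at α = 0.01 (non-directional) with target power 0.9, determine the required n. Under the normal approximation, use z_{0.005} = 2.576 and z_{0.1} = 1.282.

n = 26

For a one-sample test: n = ((z_{α/2} + z_β) / d)².
z_{α/2} + z_β = 2.576 + 1.282 = 3.858.
n = (3.858 / 0.76)² = 5.076² = 25.77.
Round up.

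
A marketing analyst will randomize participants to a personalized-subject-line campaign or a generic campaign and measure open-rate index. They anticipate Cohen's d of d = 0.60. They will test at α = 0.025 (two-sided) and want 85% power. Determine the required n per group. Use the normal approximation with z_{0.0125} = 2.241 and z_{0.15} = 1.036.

n = 60 per group

For two independent groups with equal n: n = 2·((z_{α/2} + z_β) / d)².
z_{α/2} + z_β = 2.241 + 1.036 = 3.277.
n = 2 × (3.277 / 0.60)² = 2 × 5.462² = 2 × 29.83 = 59.7.
Round up to the next whole participant.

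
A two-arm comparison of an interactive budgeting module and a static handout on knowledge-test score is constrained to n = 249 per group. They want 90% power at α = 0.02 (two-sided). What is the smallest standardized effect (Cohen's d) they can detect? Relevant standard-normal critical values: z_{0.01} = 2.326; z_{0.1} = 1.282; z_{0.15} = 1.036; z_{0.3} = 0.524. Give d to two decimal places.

d_min ≈ 0.32

For two independent groups of n = 249 each: d_min = (z_{α/2} + z_β)·√(2/n).
z-sum = 2.326 + 1.282 = 3.608.
d_min = 3.608 × √(2/249) = 3.608 × 0.0896 = 0.323.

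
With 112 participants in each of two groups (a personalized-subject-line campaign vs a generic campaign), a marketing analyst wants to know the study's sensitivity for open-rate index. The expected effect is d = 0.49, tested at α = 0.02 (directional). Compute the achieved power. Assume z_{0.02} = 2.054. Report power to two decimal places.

power ≈ 0.95

For two equal groups, power = Φ(d·√(n/2) − z_{α}).
d·√(n/2) = 0.49 × √(112/2) = 0.49 × 7.483 = 3.667.
z_β = 3.667 − 2.054 = 1.613.
Power = Φ(1.613) = 0.947.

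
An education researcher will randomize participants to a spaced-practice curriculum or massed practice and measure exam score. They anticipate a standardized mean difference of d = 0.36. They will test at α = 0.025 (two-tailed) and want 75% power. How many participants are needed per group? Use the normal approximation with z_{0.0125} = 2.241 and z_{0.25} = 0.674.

For two independent groups with equal n: n = 2·((z_{α/2} + z_β) / d)².
z_{α/2} + z_β = 2.241 + 0.674 = 2.915.
n = 2 × (2.915 / 0.36)² = 2 × 8.097² = 2 × 65.57 = 131.1.
Round up to the next whole participant.

n = 132 per group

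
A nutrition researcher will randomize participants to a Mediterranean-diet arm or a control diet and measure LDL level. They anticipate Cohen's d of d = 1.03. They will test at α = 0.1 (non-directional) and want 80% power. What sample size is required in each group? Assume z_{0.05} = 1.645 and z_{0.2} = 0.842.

For two independent groups with equal n: n = 2·((z_{α/2} + z_β) / d)².
z_{α/2} + z_β = 1.645 + 0.842 = 2.487.
n = 2 × (2.487 / 1.03)² = 2 × 2.415² = 2 × 5.83 = 11.7.
Round up to the next whole participant.

n = 12 per group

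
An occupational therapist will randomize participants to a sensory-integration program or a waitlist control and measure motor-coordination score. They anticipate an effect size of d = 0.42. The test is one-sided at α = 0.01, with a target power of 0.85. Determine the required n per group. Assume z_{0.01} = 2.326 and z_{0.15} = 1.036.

n = 129 per group

For two independent groups with equal n: n = 2·((z_{α} + z_β) / d)².
z_{α} + z_β = 2.326 + 1.036 = 3.362.
n = 2 × (3.362 / 0.42)² = 2 × 8.005² = 2 × 64.08 = 128.2.
Round up to the next whole participant.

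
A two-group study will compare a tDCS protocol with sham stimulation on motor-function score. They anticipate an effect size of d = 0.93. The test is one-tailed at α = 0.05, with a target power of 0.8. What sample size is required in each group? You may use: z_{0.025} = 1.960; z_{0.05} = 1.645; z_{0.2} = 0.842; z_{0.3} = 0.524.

n = 15 per group

For two independent groups with equal n: n = 2·((z_{α} + z_β) / d)².
z_{α} + z_β = 1.645 + 0.842 = 2.487.
n = 2 × (2.487 / 0.93)² = 2 × 2.674² = 2 × 7.15 = 14.3.
Round up to the next whole participant.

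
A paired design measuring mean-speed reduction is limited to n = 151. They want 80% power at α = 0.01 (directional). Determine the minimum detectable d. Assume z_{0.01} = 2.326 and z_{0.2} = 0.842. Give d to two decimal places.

d_min ≈ 0.26

For a single sample (or paired design) of n = 151: d_min = (z_{α} + z_β)/√n.
z-sum = 2.326 + 0.842 = 3.168.
d_min = 3.168 / √151 = 3.168 / 12.288 = 0.258.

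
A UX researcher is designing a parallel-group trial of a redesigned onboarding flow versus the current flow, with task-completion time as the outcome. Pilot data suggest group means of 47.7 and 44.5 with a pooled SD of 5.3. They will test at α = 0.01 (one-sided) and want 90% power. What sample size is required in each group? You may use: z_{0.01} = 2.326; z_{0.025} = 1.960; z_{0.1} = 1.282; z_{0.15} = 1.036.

Cohen's d = |M₁ − M₂| / SD_pooled = |47.7 − 44.5| / 5.3 = 3.2 / 5.3 = 0.604.
For two independent groups with equal n: n = 2·((z_{α} + z_β) / d)².
z_{α} + z_β = 2.326 + 1.282 = 3.608.
n = 2 × (3.608 / 0.604)² = 2 × 5.974² = 2 × 35.68 = 71.4.
Round up to the next whole participant.

n = 72 per group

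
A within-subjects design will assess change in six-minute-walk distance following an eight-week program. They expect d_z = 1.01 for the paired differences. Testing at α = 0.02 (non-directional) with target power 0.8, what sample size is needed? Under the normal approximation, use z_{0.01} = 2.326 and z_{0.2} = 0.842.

n = 10 pairs

For a paired (one-sample on differences) test: n = ((z_{α/2} + z_β) / d)².
z_{α/2} + z_β = 2.326 + 0.842 = 3.168.
n = (3.168 / 1.01)² = 3.137² = 9.84.
Round up.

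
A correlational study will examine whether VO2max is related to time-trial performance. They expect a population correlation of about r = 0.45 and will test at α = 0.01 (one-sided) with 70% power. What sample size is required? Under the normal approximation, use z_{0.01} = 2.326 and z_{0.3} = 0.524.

n = 38

Fisher's z: C = ½·ln((1+r)/(1−r)) = ½·ln(2.6364) = 0.4847.
n = ((z_{α} + z_β)/C)² + 3.
(2.326 + 0.524) / 0.4847 = 2.850 / 0.4847 = 5.880.
n = 5.880² + 3 = 34.57 + 3 = 37.6.
Round up.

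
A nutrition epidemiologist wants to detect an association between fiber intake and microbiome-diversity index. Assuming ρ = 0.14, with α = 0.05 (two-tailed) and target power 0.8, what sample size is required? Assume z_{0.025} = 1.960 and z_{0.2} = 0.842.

Fisher's z: C = ½·ln((1+r)/(1−r)) = ½·ln(1.3256) = 0.1409.
n = ((z_{α/2} + z_β)/C)² + 3.
(1.960 + 0.842) / 0.1409 = 2.802 / 0.1409 = 19.886.
n = 19.886² + 3 = 395.47 + 3 = 398.5.
Round up.

n = 399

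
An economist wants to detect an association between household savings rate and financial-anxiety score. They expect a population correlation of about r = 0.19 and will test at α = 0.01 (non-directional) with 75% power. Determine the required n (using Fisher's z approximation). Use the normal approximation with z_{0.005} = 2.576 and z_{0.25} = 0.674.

Fisher's z: C = ½·ln((1+r)/(1−r)) = ½·ln(1.4691) = 0.1923.
n = ((z_{α/2} + z_β)/C)² + 3.
(2.576 + 0.674) / 0.1923 = 3.250 / 0.1923 = 16.901.
n = 16.901² + 3 = 285.63 + 3 = 288.6.
Round up.

n = 289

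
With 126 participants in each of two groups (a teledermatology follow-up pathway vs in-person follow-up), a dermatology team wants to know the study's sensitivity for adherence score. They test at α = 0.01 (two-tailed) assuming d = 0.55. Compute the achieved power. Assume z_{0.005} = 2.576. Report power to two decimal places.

For two equal groups, power = Φ(d·√(n/2) − z_{α/2}).
d·√(n/2) = 0.55 × √(126/2) = 0.55 × 7.937 = 4.365.
z_β = 4.365 − 2.576 = 1.789.
Power = Φ(1.789) = 0.963.

power ≈ 0.96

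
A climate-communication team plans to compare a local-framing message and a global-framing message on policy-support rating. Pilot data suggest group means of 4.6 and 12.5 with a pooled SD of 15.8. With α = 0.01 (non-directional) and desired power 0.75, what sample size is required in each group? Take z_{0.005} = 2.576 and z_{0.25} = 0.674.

Cohen's d = |M₁ − M₂| / SD_pooled = |4.6 − 12.5| / 15.8 = 7.9 / 15.8 = 0.500.
For two independent groups with equal n: n = 2·((z_{α/2} + z_β) / d)².
z_{α/2} + z_β = 2.576 + 0.674 = 3.250.
n = 2 × (3.250 / 0.500)² = 2 × 6.500² = 2 × 42.25 = 84.5.
Round up to the next whole participant.

n = 85 per group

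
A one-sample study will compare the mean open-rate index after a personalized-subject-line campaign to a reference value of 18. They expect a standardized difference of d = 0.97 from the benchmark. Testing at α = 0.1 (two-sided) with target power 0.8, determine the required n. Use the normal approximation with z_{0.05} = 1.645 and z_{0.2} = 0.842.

n = 7

For a one-sample test: n = ((z_{α/2} + z_β) / d)².
z_{α/2} + z_β = 1.645 + 0.842 = 2.487.
n = (2.487 / 0.97)² = 2.564² = 6.57.
Round up.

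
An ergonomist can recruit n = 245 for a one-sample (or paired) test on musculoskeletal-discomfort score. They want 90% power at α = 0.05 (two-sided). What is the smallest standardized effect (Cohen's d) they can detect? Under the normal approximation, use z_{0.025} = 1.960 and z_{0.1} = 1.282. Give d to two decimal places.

For a single sample (or paired design) of n = 245: d_min = (z_{α/2} + z_β)/√n.
z-sum = 1.960 + 1.282 = 3.242.
d_min = 3.242 / √245 = 3.242 / 15.652 = 0.207.

d_min ≈ 0.21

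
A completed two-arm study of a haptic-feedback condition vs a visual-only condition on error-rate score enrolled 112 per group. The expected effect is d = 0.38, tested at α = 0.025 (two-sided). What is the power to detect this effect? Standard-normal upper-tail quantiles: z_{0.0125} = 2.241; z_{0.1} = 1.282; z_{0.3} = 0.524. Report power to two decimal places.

For two equal groups, power = Φ(d·√(n/2) − z_{α/2}).
d·√(n/2) = 0.38 × √(112/2) = 0.38 × 7.483 = 2.844.
z_β = 2.844 − 2.241 = 0.603.
Power = Φ(0.603) = 0.727.

power ≈ 0.73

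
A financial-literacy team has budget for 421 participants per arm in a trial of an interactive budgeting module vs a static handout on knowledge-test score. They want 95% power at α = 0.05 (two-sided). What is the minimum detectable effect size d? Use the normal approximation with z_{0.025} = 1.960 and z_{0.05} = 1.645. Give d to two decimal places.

For two independent groups of n = 421 each: d_min = (z_{α/2} + z_β)·√(2/n).
z-sum = 1.960 + 1.645 = 3.605.
d_min = 3.605 × √(2/421) = 3.605 × 0.0689 = 0.248.

d_min ≈ 0.25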